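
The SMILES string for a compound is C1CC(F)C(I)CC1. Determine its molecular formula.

C6H10FI

Atom tally by fragment:
  cyclohexane ring core → C:6 H:12
  (− 2 ring H displaced by substituents)
  + F → F:1
  + I → I:1
Element totals:
  C: 6
  H: 10
  F: 1
  I: 1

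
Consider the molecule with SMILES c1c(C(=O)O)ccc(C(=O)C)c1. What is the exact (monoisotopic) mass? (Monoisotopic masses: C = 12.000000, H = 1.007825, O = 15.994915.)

Atom tally by fragment:
  benzene ring core → C:6 H:6
  (− 2 ring H displaced by substituents)
  + COOH → C:1 H:1 O:2
  + COCH3 → C:2 H:3 O:1
Element totals:
  C: 9
  H: 8
  O: 3
Molecular formula: C9H8O3.
  M = 9(12.0) + 8(1.007825) + 3(15.994915)
    = 108.000000 + 8.062600 + 47.984745 = 164.047345

164.0473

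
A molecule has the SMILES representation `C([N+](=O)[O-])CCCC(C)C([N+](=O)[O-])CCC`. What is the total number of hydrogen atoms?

Atom tally by fragment:
  O2NCH2 → C:1 H:2 N:1 O:2
  CH2 → C:1 H:2
  CH2 → C:1 H:2
  CH2 → C:1 H:2
  CH(CH3) → C:2 H:4
  CH(NO2) → C:1 H:1 N:1 O:2
  CH2 → C:1 H:2
  CH2 → C:1 H:2
  CH3 → C:1 H:3
Element totals:
  C: 10
  H: 20
  N: 2
  O: 4

20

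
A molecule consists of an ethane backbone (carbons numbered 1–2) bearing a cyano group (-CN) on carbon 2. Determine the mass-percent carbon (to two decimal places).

65.42%

Atom tally by fragment:
  CH3 → C:1 H:3
  CH2CN → C:2 H:2 N:1
Element totals:
  C: 3
  H: 5
  N: 1
Molecular formula: C3H5N.
Molar mass = 55.080 g/mol.
Mass from C: 3 × 12.011 = 36.033 g/mol.
%C = 36.033 / 55.080 × 100 = 65.42%.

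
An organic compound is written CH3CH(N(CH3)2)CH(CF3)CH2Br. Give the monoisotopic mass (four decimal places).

247.0183

Element totals:
  C: 7
  H: 13
  Br: 1
  F: 3
  N: 1
Molecular formula: C7H13BrF3N.
  M = 7(12.0) + 13(1.007825) + 78.918338 + 3(18.998403) + 14.003074
    = 84.000000 + 13.101725 + 78.918338 + 56.995209 + 14.003074 = 247.018346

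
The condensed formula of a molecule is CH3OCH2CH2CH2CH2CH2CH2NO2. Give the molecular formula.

C7H15NO3

Atom tally by fragment:
  CH3OCH2 → C:2 H:5 O:1
  CH2 → C:1 H:2
  CH2 → C:1 H:2
  CH2 → C:1 H:2
  CH2 → C:1 H:2
  CH2NO2 → C:1 H:2 N:1 O:2
Element totals:
  C: 7
  H: 15
  N: 1
  O: 3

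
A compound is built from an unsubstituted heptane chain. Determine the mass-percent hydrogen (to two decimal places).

16.10%

Atom tally by fragment:
  CH3 → C:1 H:3
  CH2 → C:1 H:2
  CH2 → C:1 H:2
  CH2 → C:1 H:2
  CH2 → C:1 H:2
  CH2 → C:1 H:2
  CH3 → C:1 H:3
Element totals:
  C: 7
  H: 16
Molecular formula: C7H16.
Molar mass = 100.205 g/mol.
Mass from H: 16 × 1.008 = 16.128 g/mol.
%H = 16.128 / 100.205 × 100 = 16.10%.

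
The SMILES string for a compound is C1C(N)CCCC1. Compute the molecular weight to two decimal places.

99.18 g/mol

Atom tally by fragment:
  cyclohexane ring core → C:6 H:12
  (− 1 ring H displaced by substituents)
  + NH2 → N:1 H:2
Element totals:
  C: 6
  H: 13
  N: 1
Molecular formula: C6H13N.
  M = 6(12.011) + 13(1.008) + 14.007
    = 72.066 + 13.104 + 14.007 = 99.177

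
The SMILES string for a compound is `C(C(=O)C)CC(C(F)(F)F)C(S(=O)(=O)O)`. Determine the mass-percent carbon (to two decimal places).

33.87%

Atom tally by fragment:
  CH3COCH2 → C:3 H:5 O:1
  CH2 → C:1 H:2
  CH(CF3) → C:2 H:1 F:3
  CH2SO3H → C:1 H:3 S:1 O:3
Element totals:
  C: 7
  H: 11
  F: 3
  O: 4
  S: 1
Molecular formula: C7H11F3O4S.
Molar mass = 248.215 g/mol.
Mass from C: 7 × 12.011 = 84.077 g/mol.
%C = 84.077 / 248.215 × 100 = 33.87%.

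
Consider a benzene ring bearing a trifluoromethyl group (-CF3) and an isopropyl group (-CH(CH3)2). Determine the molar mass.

188.19 g/mol

Atom tally by fragment:
  benzene ring core → C:6 H:6
  (− 2 ring H displaced by substituents)
  + CF3 → C:1 F:3
  + CH(CH3)2 → C:3 H:7
Element totals:
  C: 10
  H: 11
  F: 3
Molecular formula: C10H11F3.
  M = 10(12.011) + 11(1.008) + 3(18.998)
    = 120.110 + 11.088 + 56.994 = 188.192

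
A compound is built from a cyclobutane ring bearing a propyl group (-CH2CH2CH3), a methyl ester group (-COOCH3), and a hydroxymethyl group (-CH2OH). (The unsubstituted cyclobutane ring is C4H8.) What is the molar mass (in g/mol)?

186.25 g/mol

Atom tally by fragment:
  cyclobutane ring core → C:4 H:8
  (− 3 ring H displaced by substituents)
  + CH2CH2CH3 → C:3 H:7
  + COOCH3 → C:2 H:3 O:2
  + CH2OH → C:1 H:3 O:1
Element totals:
  C: 10
  H: 18
  O: 3
Molecular formula: C10H18O3.
  M = 10(12.011) + 18(1.008) + 3(15.999)
    = 120.110 + 18.144 + 47.997 = 186.251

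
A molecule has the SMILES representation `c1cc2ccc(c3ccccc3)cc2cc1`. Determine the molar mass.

204.27 g/mol

Atom tally by fragment:
  naphthalene ring system core → C:10 H:8
  (− 1 ring H displaced by substituents)
  + C6H5 → C:6 H:5
Element totals:
  C: 16
  H: 12
Molecular formula: C16H12.
  M = 16(12.011) + 12(1.008)
    = 192.176 + 12.096 = 204.272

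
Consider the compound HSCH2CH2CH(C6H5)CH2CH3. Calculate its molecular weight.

Atom tally by fragment:
  HSCH2 → C:1 H:3 S:1
  CH2 → C:1 H:2
  CH(C6H5) → C:7 H:6
  CH2 → C:1 H:2
  CH3 → C:1 H:3
Element totals:
  C: 11
  H: 16
  S: 1
Molecular formula: C11H16S.
  M = 11(12.011) + 16(1.008) + 32.06
    = 132.121 + 16.128 + 32.060 = 180.309

180.31 g/mol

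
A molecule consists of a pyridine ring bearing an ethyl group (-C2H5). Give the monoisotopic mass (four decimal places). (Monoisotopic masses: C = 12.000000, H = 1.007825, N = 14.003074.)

107.0735

Atom tally by fragment:
  pyridine ring core → C:5 H:5 N:1
  (− 1 ring H displaced by substituents)
  + C2H5 → C:2 H:5
Element totals:
  C: 7
  H: 9
  N: 1
Molecular formula: C7H9N.
  M = 7(12.0) + 9(1.007825) + 14.003074
    = 84.000000 + 9.070425 + 14.003074 = 107.073499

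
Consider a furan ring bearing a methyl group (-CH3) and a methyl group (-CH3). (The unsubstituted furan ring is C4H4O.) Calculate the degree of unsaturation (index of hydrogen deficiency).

3

Atom tally by fragment:
  furan ring core → C:4 H:4 O:1
  (− 2 ring H displaced by substituents)
  + CH3 → C:1 H:3
  + CH3 → C:1 H:3
Element totals:
  C: 6
  H: 8
  O: 1
Molecular formula: C6H8O.
DoU = (2C + 2 + N − H − X) / 2 = (2·6 + 2 + 0 − 8 − 0) / 2 = 3.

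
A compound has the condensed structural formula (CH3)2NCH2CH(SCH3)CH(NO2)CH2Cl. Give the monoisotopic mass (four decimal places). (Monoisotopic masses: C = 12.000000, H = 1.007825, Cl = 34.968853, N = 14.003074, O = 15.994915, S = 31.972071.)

226.0543

Atom tally by fragment:
  (CH3)2NCH2 → C:3 H:8 N:1
  CH(SCH3) → C:2 H:4 S:1
  CH(NO2) → C:1 H:1 N:1 O:2
  CH2Cl → C:1 H:2 Cl:1
Element totals:
  C: 7
  H: 15
  Cl: 1
  N: 2
  O: 2
  S: 1
Molecular formula: C7H15ClN2O2S.
  M = 7(12.0) + 15(1.007825) + 34.968853 + 2(14.003074) + 2(15.994915) + 31.972071
    = 84.000000 + 15.117375 + 34.968853 + 28.006148 + 31.989830 + 31.972071 = 226.054277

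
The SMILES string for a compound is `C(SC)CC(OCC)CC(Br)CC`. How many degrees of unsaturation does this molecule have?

Atom tally by fragment:
  CH3SCH2 → C:2 H:5 S:1
  CH2 → C:1 H:2
  CH(OC2H5) → C:3 H:6 O:1
  CH2 → C:1 H:2
  CH(Br) → C:1 H:1 Br:1
  CH2 → C:1 H:2
  CH3 → C:1 H:3
Element totals:
  C: 10
  H: 21
  Br: 1
  O: 1
  S: 1
Molecular formula: C10H21BrOS.
DoU = (2C + 2 + N − H − X) / 2 = (2·10 + 2 + 0 − 21 − 1) / 2 = 0.

0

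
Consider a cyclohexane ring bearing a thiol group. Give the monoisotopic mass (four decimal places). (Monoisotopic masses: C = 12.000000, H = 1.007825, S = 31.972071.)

116.0660

Atom tally by fragment:
  cyclohexane ring core → C:6 H:12
  (− 1 ring H displaced by substituents)
  + SH → S:1 H:1
Element totals:
  C: 6
  H: 12
  S: 1
Molecular formula: C6H12S.
  M = 6(12.0) + 12(1.007825) + 31.972071
    = 72.000000 + 12.093900 + 31.972071 = 116.065971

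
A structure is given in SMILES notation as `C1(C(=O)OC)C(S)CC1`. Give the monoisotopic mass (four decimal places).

Atom tally by fragment:
  cyclobutane ring core → C:4 H:8
  (− 2 ring H displaced by substituents)
  + COOCH3 → C:2 H:3 O:2
  + SH → S:1 H:1
Element totals:
  C: 6
  H: 10
  O: 2
  S: 1
Molecular formula: C6H10O2S.
  M = 6(12.0) + 10(1.007825) + 2(15.994915) + 31.972071
    = 72.000000 + 10.078250 + 31.989830 + 31.972071 = 146.040151

146.0402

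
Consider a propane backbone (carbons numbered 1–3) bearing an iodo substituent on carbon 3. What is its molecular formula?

C3H7I

Atom tally by fragment:
  CH3 → C:1 H:3
  CH2 → C:1 H:2
  CH2I → C:1 H:2 I:1
Element totals:
  C: 3
  H: 7
  I: 1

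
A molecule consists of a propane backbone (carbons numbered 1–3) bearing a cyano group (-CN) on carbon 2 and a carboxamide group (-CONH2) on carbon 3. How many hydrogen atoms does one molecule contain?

Atom tally by fragment:
  CH3 → C:1 H:3
  CH(CN) → C:2 H:1 N:1
  CH2CONH2 → C:2 H:4 O:1 N:1
Element totals:
  C: 5
  H: 8
  N: 2
  O: 1

8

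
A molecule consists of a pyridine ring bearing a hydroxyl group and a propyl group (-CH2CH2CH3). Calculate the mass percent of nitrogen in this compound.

Atom tally by fragment:
  pyridine ring core → C:5 H:5 N:1
  (− 2 ring H displaced by substituents)
  + OH → O:1 H:1
  + CH2CH2CH3 → C:3 H:7
Element totals:
  C: 8
  H: 11
  N: 1
  O: 1
Molecular formula: C8H11NO.
Molar mass = 137.182 g/mol.
Mass from N: 1 × 14.007 = 14.007 g/mol.
%N = 14.007 / 137.182 × 100 = 10.21%.

10.21%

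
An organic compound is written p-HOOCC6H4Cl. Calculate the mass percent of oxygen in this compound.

20.44%

Atom tally by fragment:
  benzene ring core → C:6 H:6
  (− 2 ring H displaced by substituents)
  + COOH → C:1 H:1 O:2
  + Cl → Cl:1
Element totals:
  C: 7
  H: 5
  Cl: 1
  O: 2
Molecular formula: C7H5ClO2.
Molar mass = 156.565 g/mol.
Mass from O: 2 × 15.999 = 31.998 g/mol.
%O = 31.998 / 156.565 × 100 = 20.44%.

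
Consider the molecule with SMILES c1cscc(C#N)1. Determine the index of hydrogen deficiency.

Atom tally by fragment:
  thiophene ring core → C:4 H:4 S:1
  (− 1 ring H displaced by substituents)
  + CN → C:1 N:1
Element totals:
  C: 5
  H: 3
  N: 1
  S: 1
Molecular formula: C5H3NS.
DoU = (2C + 2 + N − H − X) / 2 = (2·5 + 2 + 1 − 3 − 0) / 2 = 5.

5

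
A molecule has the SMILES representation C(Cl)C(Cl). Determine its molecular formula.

C2H4Cl2

Atom tally by fragment:
  ClCH2 → C:1 H:2 Cl:1
  CH2Cl → C:1 H:2 Cl:1
Element totals:
  C: 2
  H: 4
  Cl: 2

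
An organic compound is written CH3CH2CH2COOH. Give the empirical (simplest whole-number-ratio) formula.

C2H4O

Atom tally by fragment:
  CH3 → C:1 H:3
  CH2 → C:1 H:2
  CH2COOH → C:2 H:3 O:2
Element totals:
  C: 4
  H: 8
  O: 2
Molecular formula: C4H8O2.
gcd of subscripts = 2; dividing each by 2:
  C: 4/2 = 2
  H: 8/2 = 4
  O: 2/2 = 1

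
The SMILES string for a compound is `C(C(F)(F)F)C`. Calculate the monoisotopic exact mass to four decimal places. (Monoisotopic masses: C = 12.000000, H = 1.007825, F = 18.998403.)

98.0343

Atom tally by fragment:
  F3CCH2 → C:2 H:2 F:3
  CH3 → C:1 H:3
Element totals:
  C: 3
  H: 5
  F: 3
Molecular formula: C3H5F3.
  M = 3(12.0) + 5(1.007825) + 3(18.998403)
    = 36.000000 + 5.039125 + 56.995209 = 98.034334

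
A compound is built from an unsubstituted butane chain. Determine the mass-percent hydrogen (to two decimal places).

Atom tally by fragment:
  CH3 → C:1 H:3
  CH2 → C:1 H:2
  CH2 → C:1 H:2
  CH3 → C:1 H:3
Element totals:
  C: 4
  H: 10
Molecular formula: C4H10.
Molar mass = 58.124 g/mol.
Mass from H: 10 × 1.008 = 10.080 g/mol.
%H = 10.080 / 58.124 × 100 = 17.34%.

17.34%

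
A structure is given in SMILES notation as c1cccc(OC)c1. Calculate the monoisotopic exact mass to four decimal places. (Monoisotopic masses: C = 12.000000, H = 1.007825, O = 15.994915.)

Atom tally by fragment:
  benzene ring core → C:6 H:6
  (− 1 ring H displaced by substituents)
  + OCH3 → C:1 H:3 O:1
Element totals:
  C: 7
  H: 8
  O: 1
Molecular formula: C7H8O.
  M = 7(12.0) + 8(1.007825) + 15.994915
    = 84.000000 + 8.062600 + 15.994915 = 108.057515

108.0575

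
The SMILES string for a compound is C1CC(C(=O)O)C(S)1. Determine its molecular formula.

Atom tally by fragment:
  cyclobutane ring core → C:4 H:8
  (− 2 ring H displaced by substituents)
  + COOH → C:1 H:1 O:2
  + SH → S:1 H:1
Element totals:
  C: 5
  H: 8
  O: 2
  S: 1

C5H8O2S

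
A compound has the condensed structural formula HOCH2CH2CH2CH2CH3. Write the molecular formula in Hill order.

C5H12O

Element totals:
  C: 5
  H: 12
  O: 1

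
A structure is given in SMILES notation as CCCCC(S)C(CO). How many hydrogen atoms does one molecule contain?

Atom tally by fragment:
  CH3 → C:1 H:3
  CH2 → C:1 H:2
  CH2 → C:1 H:2
  CH2 → C:1 H:2
  CH(SH) → C:1 H:2 S:1
  CH2CH2OH → C:2 H:5 O:1
Element totals:
  C: 7
  H: 16
  O: 1
  S: 1

16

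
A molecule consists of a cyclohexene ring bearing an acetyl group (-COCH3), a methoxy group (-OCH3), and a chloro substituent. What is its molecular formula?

Atom tally by fragment:
  cyclohexene ring core → C:6 H:10
  (− 3 ring H displaced by substituents)
  + COCH3 → C:2 H:3 O:1
  + OCH3 → C:1 H:3 O:1
  + Cl → Cl:1
Element totals:
  C: 9
  H: 13
  Cl: 1
  O: 2

C9H13ClO2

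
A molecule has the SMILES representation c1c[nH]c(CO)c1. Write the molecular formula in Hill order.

Atom tally by fragment:
  pyrrole ring core → C:4 H:5 N:1
  (− 1 ring H displaced by substituents)
  + CH2OH → C:1 H:3 O:1
Element totals:
  C: 5
  H: 7
  N: 1
  O: 1

C5H7NO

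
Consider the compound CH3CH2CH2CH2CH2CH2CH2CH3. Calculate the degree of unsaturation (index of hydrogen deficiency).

Element totals:
  C: 8
  H: 18
Molecular formula: C8H18.
DoU = (2C + 2 + N − H − X) / 2 = (2·8 + 2 + 0 − 18 − 0) / 2 = 0.

0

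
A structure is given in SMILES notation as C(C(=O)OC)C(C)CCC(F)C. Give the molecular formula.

C9H17FO2

Atom tally by fragment:
  CH3OOCCH2 → C:3 H:5 O:2
  CH(CH3) → C:2 H:4
  CH2 → C:1 H:2
  CH2 → C:1 H:2
  CH(F) → C:1 H:1 F:1
  CH3 → C:1 H:3
Element totals:
  C: 9
  H: 17
  F: 1
  O: 2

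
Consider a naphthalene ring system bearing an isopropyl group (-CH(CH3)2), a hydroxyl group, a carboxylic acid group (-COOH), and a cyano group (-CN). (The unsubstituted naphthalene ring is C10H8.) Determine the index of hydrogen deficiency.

Atom tally by fragment:
  naphthalene ring system core → C:10 H:8
  (− 4 ring H displaced by substituents)
  + CH(CH3)2 → C:3 H:7
  + OH → O:1 H:1
  + COOH → C:1 H:1 O:2
  + CN → C:1 N:1
Element totals:
  C: 15
  H: 13
  N: 1
  O: 3
Molecular formula: C15H13NO3.
DoU = (2C + 2 + N − H − X) / 2 = (2·15 + 2 + 1 − 13 − 0) / 2 = 10.

10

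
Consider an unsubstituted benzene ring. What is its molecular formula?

Atom tally by fragment:
  benzene ring core → C:6 H:6
Element totals:
  C: 6
  H: 6

C6H6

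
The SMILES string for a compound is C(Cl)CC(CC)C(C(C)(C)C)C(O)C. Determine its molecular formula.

C12H25ClO

Atom tally by fragment:
  ClCH2 → C:1 H:2 Cl:1
  CH2 → C:1 H:2
  CH(C2H5) → C:3 H:6
  CH(C(CH3)3) → C:5 H:10
  CH(OH) → C:1 H:2 O:1
  CH3 → C:1 H:3
Element totals:
  C: 12
  H: 25
  Cl: 1
  O: 1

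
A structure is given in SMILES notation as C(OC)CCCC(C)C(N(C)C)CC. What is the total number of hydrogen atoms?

27

Atom tally by fragment:
  CH3OCH2 → C:2 H:5 O:1
  CH2 → C:1 H:2
  CH2 → C:1 H:2
  CH2 → C:1 H:2
  CH(CH3) → C:2 H:4
  CH(N(CH3)2) → C:3 H:7 N:1
  CH2 → C:1 H:2
  CH3 → C:1 H:3
Element totals:
  C: 12
  H: 27
  N: 1
  O: 1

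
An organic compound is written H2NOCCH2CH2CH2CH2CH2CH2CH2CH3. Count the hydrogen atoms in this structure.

Element totals:
  C: 9
  H: 19
  N: 1
  O: 1

19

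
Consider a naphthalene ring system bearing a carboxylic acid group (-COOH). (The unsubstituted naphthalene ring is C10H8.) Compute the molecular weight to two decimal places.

Atom tally by fragment:
  naphthalene ring system core → C:10 H:8
  (− 1 ring H displaced by substituents)
  + COOH → C:1 H:1 O:2
Element totals:
  C: 11
  H: 8
  O: 2
Molecular formula: C11H8O2.
  M = 11(12.011) + 8(1.008) + 2(15.999)
    = 132.121 + 8.064 + 31.998 = 172.183

172.18 g/mol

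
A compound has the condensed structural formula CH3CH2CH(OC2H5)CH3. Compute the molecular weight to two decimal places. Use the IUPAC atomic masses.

Atom tally by fragment:
  CH3 → C:1 H:3
  CH2 → C:1 H:2
  CH(OC2H5) → C:3 H:6 O:1
  CH3 → C:1 H:3
Element totals:
  C: 6
  H: 14
  O: 1
Molecular formula: C6H14O.
  M = 6(12.011) + 14(1.008) + 15.999
    = 72.066 + 14.112 + 15.999 = 102.177

102.18 g/mol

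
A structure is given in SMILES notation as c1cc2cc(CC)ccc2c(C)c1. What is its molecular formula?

C13H14

Atom tally by fragment:
  naphthalene ring system core → C:10 H:8
  (− 2 ring H displaced by substituents)
  + C2H5 → C:2 H:5
  + CH3 → C:1 H:3
Element totals:
  C: 13
  H: 14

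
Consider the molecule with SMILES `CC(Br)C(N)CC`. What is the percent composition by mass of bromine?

Atom tally by fragment:
  CH3 → C:1 H:3
  CH(Br) → C:1 H:1 Br:1
  CH(NH2) → C:1 H:3 N:1
  CH2 → C:1 H:2
  CH3 → C:1 H:3
Element totals:
  C: 5
  H: 12
  Br: 1
  N: 1
Molecular formula: C5H12BrN.
Molar mass = 166.062 g/mol.
Mass from Br: 1 × 79.904 = 79.904 g/mol.
%Br = 79.904 / 166.062 × 100 = 48.12%.

48.12%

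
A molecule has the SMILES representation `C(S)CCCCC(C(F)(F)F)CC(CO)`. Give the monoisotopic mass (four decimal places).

Atom tally by fragment:
  HSCH2 → C:1 H:3 S:1
  CH2 → C:1 H:2
  CH2 → C:1 H:2
  CH2 → C:1 H:2
  CH2 → C:1 H:2
  CH(CF3) → C:2 H:1 F:3
  CH2 → C:1 H:2
  CH2CH2OH → C:2 H:5 O:1
Element totals:
  C: 10
  H: 19
  F: 3
  O: 1
  S: 1
Molecular formula: C10H19F3OS.
  M = 10(12.0) + 19(1.007825) + 3(18.998403) + 15.994915 + 31.972071
    = 120.000000 + 19.148675 + 56.995209 + 15.994915 + 31.972071 = 244.110870

244.1109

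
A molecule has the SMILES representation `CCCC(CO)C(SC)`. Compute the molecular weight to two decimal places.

Atom tally by fragment:
  CH3 → C:1 H:3
  CH2 → C:1 H:2
  CH2 → C:1 H:2
  CH(CH2OH) → C:2 H:4 O:1
  CH2SCH3 → C:2 H:5 S:1
Element totals:
  C: 7
  H: 16
  O: 1
  S: 1
Molecular formula: C7H16OS.
  M = 7(12.011) + 16(1.008) + 15.999 + 32.06
    = 84.077 + 16.128 + 15.999 + 32.060 = 148.264

148.26 g/mol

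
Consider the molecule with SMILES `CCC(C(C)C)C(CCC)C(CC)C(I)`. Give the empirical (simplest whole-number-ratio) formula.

Atom tally by fragment:
  CH3 → C:1 H:3
  CH2 → C:1 H:2
  CH(CH(CH3)2) → C:4 H:8
  CH(CH2CH2CH3) → C:4 H:8
  CH(C2H5) → C:3 H:6
  CH2I → C:1 H:2 I:1
Element totals:
  C: 14
  H: 29
  I: 1
Molecular formula: C14H29I.
gcd of subscripts (14, 29, 1) = 1, so the empirical formula equals the molecular formula.

C14H29I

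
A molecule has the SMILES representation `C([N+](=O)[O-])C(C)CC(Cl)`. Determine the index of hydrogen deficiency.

Atom tally by fragment:
  O2NCH2 → C:1 H:2 N:1 O:2
  CH(CH3) → C:2 H:4
  CH2 → C:1 H:2
  CH2Cl → C:1 H:2 Cl:1
Element totals:
  C: 5
  H: 10
  Cl: 1
  N: 1
  O: 2
Molecular formula: C5H10ClNO2.
DoU = (2C + 2 + N − H − X) / 2 = (2·5 + 2 + 1 − 10 − 1) / 2 = 1.

1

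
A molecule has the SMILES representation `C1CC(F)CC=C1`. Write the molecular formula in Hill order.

Atom tally by fragment:
  cyclohexene ring core → C:6 H:10
  (− 1 ring H displaced by substituents)
  + F → F:1
Element totals:
  C: 6
  H: 9
  F: 1

C6H9F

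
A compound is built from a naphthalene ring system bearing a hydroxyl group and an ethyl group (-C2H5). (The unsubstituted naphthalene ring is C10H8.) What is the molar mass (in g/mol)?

172.23 g/mol

Atom tally by fragment:
  naphthalene ring system core → C:10 H:8
  (− 2 ring H displaced by substituents)
  + OH → O:1 H:1
  + C2H5 → C:2 H:5
Element totals:
  C: 12
  H: 12
  O: 1
Molecular formula: C12H12O.
  M = 12(12.011) + 12(1.008) + 15.999
    = 144.132 + 12.096 + 15.999 = 172.227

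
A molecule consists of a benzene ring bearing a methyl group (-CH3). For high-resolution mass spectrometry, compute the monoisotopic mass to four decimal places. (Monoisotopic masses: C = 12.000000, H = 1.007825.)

92.0626

Atom tally by fragment:
  benzene ring core → C:6 H:6
  (− 1 ring H displaced by substituents)
  + CH3 → C:1 H:3
Element totals:
  C: 7
  H: 8
Molecular formula: C7H8.
  M = 7(12.0) + 8(1.007825)
    = 84.000000 + 8.062600 = 92.062600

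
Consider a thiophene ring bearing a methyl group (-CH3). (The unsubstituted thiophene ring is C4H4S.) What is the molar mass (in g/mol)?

98.16 g/mol

Atom tally by fragment:
  thiophene ring core → C:4 H:4 S:1
  (− 1 ring H displaced by substituents)
  + CH3 → C:1 H:3
Element totals:
  C: 5
  H: 6
  S: 1
Molecular formula: C5H6S.
  M = 5(12.011) + 6(1.008) + 32.06
    = 60.055 + 6.048 + 32.060 = 98.163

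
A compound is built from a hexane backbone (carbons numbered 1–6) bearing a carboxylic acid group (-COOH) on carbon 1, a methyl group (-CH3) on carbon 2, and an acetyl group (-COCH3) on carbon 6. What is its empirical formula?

Atom tally by fragment:
  HOOCCH2 → C:2 H:3 O:2
  CH(CH3) → C:2 H:4
  CH2 → C:1 H:2
  CH2 → C:1 H:2
  CH2 → C:1 H:2
  CH2COCH3 → C:3 H:5 O:1
Element totals:
  C: 10
  H: 18
  O: 3
Molecular formula: C10H18O3.
gcd of subscripts (10, 18, 3) = 1, so the empirical formula equals the molecular formula.

C10H18O3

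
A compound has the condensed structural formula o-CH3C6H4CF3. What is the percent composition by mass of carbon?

Element totals:
  C: 8
  H: 7
  F: 3
Molecular formula: C8H7F3.
Molar mass = 160.138 g/mol.
Mass from C: 8 × 12.011 = 96.088 g/mol.
%C = 96.088 / 160.138 × 100 = 60.00%.

60.00%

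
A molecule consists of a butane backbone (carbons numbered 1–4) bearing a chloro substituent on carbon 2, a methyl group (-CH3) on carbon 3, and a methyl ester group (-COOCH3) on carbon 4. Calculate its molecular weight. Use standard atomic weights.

164.63 g/mol

Atom tally by fragment:
  CH3 → C:1 H:3
  CH(Cl) → C:1 H:1 Cl:1
  CH(CH3) → C:2 H:4
  CH2COOCH3 → C:3 H:5 O:2
Element totals:
  C: 7
  H: 13
  Cl: 1
  O: 2
Molecular formula: C7H13ClO2.
  M = 7(12.011) + 13(1.008) + 35.45 + 2(15.999)
    = 84.077 + 13.104 + 35.450 + 31.998 = 164.629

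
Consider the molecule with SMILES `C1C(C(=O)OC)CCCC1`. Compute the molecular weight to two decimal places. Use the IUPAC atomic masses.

142.20 g/mol

Atom tally by fragment:
  cyclohexane ring core → C:6 H:12
  (− 1 ring H displaced by substituents)
  + COOCH3 → C:2 H:3 O:2
Element totals:
  C: 8
  H: 14
  O: 2
Molecular formula: C8H14O2.
  M = 8(12.011) + 14(1.008) + 2(15.999)
    = 96.088 + 14.112 + 31.998 = 142.198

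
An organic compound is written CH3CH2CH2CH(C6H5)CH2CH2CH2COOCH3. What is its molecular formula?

C15H22O2

Element totals:
  C: 15
  H: 22
  O: 2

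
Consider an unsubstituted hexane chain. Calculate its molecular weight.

Atom tally by fragment:
  CH3 → C:1 H:3
  CH2 → C:1 H:2
  CH2 → C:1 H:2
  CH2 → C:1 H:2
  CH2 → C:1 H:2
  CH3 → C:1 H:3
Element totals:
  C: 6
  H: 14
Molecular formula: C6H14.
  M = 6(12.011) + 14(1.008)
    = 72.066 + 14.112 = 86.178

86.18 g/mol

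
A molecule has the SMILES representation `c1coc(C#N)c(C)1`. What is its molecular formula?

C6H5NO

Atom tally by fragment:
  furan ring core → C:4 H:4 O:1
  (− 2 ring H displaced by substituents)
  + CN → C:1 N:1
  + CH3 → C:1 H:3
Element totals:
  C: 6
  H: 5
  N: 1
  O: 1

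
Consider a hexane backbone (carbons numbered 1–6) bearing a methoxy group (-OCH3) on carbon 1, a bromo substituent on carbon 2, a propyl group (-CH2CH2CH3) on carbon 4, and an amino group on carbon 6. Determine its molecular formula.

C10H22BrNO

Atom tally by fragment:
  CH3OCH2 → C:2 H:5 O:1
  CH(Br) → C:1 H:1 Br:1
  CH2 → C:1 H:2
  CH(CH2CH2CH3) → C:4 H:8
  CH2 → C:1 H:2
  CH2NH2 → C:1 H:4 N:1
Element totals:
  C: 10
  H: 22
  Br: 1
  N: 1
  O: 1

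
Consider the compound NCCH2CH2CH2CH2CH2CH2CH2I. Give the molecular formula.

Atom tally by fragment:
  NCCH2 → C:2 H:2 N:1
  CH2 → C:1 H:2
  CH2 → C:1 H:2
  CH2 → C:1 H:2
  CH2 → C:1 H:2
  CH2 → C:1 H:2
  CH2I → C:1 H:2 I:1
Element totals:
  C: 8
  H: 14
  I: 1
  N: 1

C8H14IN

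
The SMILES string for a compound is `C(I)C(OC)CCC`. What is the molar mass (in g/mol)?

228.07 g/mol

Atom tally by fragment:
  ICH2 → C:1 H:2 I:1
  CH(OCH3) → C:2 H:4 O:1
  CH2 → C:1 H:2
  CH2 → C:1 H:2
  CH3 → C:1 H:3
Element totals:
  C: 6
  H: 13
  I: 1
  O: 1
Molecular formula: C6H13IO.
  M = 6(12.011) + 13(1.008) + 126.904 + 15.999
    = 72.066 + 13.104 + 126.904 + 15.999 = 228.073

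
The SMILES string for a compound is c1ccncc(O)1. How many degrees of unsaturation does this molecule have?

4

Atom tally by fragment:
  pyridine ring core → C:5 H:5 N:1
  (− 1 ring H displaced by substituents)
  + OH → O:1 H:1
Element totals:
  C: 5
  H: 5
  N: 1
  O: 1
Molecular formula: C5H5NO.
DoU = (2C + 2 + N − H − X) / 2 = (2·5 + 2 + 1 − 5 − 0) / 2 = 4.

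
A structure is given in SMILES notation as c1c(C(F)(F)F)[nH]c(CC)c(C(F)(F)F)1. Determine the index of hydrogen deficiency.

Atom tally by fragment:
  pyrrole ring core → C:4 H:5 N:1
  (− 3 ring H displaced by substituents)
  + CF3 → C:1 F:3
  + C2H5 → C:2 H:5
  + CF3 → C:1 F:3
Element totals:
  C: 8
  H: 7
  F: 6
  N: 1
Molecular formula: C8H7F6N.
DoU = (2C + 2 + N − H − X) / 2 = (2·8 + 2 + 1 − 7 − 6) / 2 = 3.

3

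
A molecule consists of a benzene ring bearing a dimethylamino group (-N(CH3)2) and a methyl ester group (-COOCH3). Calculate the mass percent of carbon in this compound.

67.02%

Atom tally by fragment:
  benzene ring core → C:6 H:6
  (− 2 ring H displaced by substituents)
  + N(CH3)2 → N:1 C:2 H:6
  + COOCH3 → C:2 H:3 O:2
Element totals:
  C: 10
  H: 13
  N: 1
  O: 2
Molecular formula: C10H13NO2.
Molar mass = 179.219 g/mol.
Mass from C: 10 × 12.011 = 120.110 g/mol.
%C = 120.110 / 179.219 × 100 = 67.02%.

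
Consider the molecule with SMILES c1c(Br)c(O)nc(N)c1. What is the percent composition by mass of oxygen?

Atom tally by fragment:
  pyridine ring core → C:5 H:5 N:1
  (− 3 ring H displaced by substituents)
  + Br → Br:1
  + OH → O:1 H:1
  + NH2 → N:1 H:2
Element totals:
  C: 5
  H: 5
  Br: 1
  N: 2
  O: 1
Molecular formula: C5H5BrN2O.
Molar mass = 189.012 g/mol.
Mass from O: 1 × 15.999 = 15.999 g/mol.
%O = 15.999 / 189.012 × 100 = 8.46%.

8.46%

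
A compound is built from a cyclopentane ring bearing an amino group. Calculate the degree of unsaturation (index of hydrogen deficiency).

Atom tally by fragment:
  cyclopentane ring core → C:5 H:10
  (− 1 ring H displaced by substituents)
  + NH2 → N:1 H:2
Element totals:
  C: 5
  H: 11
  N: 1
Molecular formula: C5H11N.
DoU = (2C + 2 + N − H − X) / 2 = (2·5 + 2 + 1 − 11 − 0) / 2 = 1.

1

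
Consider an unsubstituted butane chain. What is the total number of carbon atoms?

Atom tally by fragment:
  CH3 → C:1 H:3
  CH2 → C:1 H:2
  CH2 → C:1 H:2
  CH3 → C:1 H:3
Element totals:
  C: 4
  H: 10

4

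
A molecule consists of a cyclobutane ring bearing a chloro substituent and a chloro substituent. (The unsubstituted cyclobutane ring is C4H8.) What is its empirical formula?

Atom tally by fragment:
  cyclobutane ring core → C:4 H:8
  (− 2 ring H displaced by substituents)
  + Cl → Cl:1
  + Cl → Cl:1
Element totals:
  C: 4
  H: 6
  Cl: 2
Molecular formula: C4H6Cl2.
gcd of subscripts = 2; dividing each by 2:
  C: 4/2 = 2
  Cl: 2/2 = 1
  H: 6/2 = 3

C2H3Cl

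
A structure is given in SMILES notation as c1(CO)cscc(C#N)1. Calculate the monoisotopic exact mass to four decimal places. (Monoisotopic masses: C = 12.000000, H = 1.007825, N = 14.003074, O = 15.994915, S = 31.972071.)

Atom tally by fragment:
  thiophene ring core → C:4 H:4 S:1
  (− 2 ring H displaced by substituents)
  + CH2OH → C:1 H:3 O:1
  + CN → C:1 N:1
Element totals:
  C: 6
  H: 5
  N: 1
  O: 1
  S: 1
Molecular formula: C6H5NOS.
  M = 6(12.0) + 5(1.007825) + 14.003074 + 15.994915 + 31.972071
    = 72.000000 + 5.039125 + 14.003074 + 15.994915 + 31.972071 = 139.009185

139.0092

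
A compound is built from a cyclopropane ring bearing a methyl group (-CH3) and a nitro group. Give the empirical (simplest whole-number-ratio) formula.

Atom tally by fragment:
  cyclopropane ring core → C:3 H:6
  (− 2 ring H displaced by substituents)
  + CH3 → C:1 H:3
  + NO2 → N:1 O:2
Element totals:
  C: 4
  H: 7
  N: 1
  O: 2
Molecular formula: C4H7NO2.
gcd of subscripts (4, 7, 1, 2) = 1, so the empirical formula equals the molecular formula.

C4H7NO2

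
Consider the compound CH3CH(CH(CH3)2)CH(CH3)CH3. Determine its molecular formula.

Element totals:
  C: 8
  H: 18

C8H18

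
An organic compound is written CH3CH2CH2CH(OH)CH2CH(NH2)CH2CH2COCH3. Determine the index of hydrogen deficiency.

Atom tally by fragment:
  CH3 → C:1 H:3
  CH2 → C:1 H:2
  CH2 → C:1 H:2
  CH(OH) → C:1 H:2 O:1
  CH2 → C:1 H:2
  CH(NH2) → C:1 H:3 N:1
  CH2 → C:1 H:2
  CH2COCH3 → C:3 H:5 O:1
Element totals:
  C: 10
  H: 21
  N: 1
  O: 2
Molecular formula: C10H21NO2.
DoU = (2C + 2 + N − H − X) / 2 = (2·10 + 2 + 1 − 21 − 0) / 2 = 1.

1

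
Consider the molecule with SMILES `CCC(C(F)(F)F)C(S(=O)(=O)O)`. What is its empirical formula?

C5H9F3O3S

Atom tally by fragment:
  CH3 → C:1 H:3
  CH2 → C:1 H:2
  CH(CF3) → C:2 H:1 F:3
  CH2SO3H → C:1 H:3 S:1 O:3
Element totals:
  C: 5
  H: 9
  F: 3
  O: 3
  S: 1
Molecular formula: C5H9F3O3S.
gcd of subscripts (5, 3, 9, 3, 1) = 1, so the empirical formula equals the molecular formula.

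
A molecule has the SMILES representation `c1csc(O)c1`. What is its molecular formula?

Atom tally by fragment:
  thiophene ring core → C:4 H:4 S:1
  (− 1 ring H displaced by substituents)
  + OH → O:1 H:1
Element totals:
  C: 4
  H: 4
  O: 1
  S: 1

C4H4OS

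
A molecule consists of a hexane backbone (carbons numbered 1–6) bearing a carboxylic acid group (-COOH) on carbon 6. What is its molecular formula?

C7H14O2

Atom tally by fragment:
  CH3 → C:1 H:3
  CH2 → C:1 H:2
  CH2 → C:1 H:2
  CH2 → C:1 H:2
  CH2 → C:1 H:2
  CH2COOH → C:2 H:3 O:2
Element totals:
  C: 7
  H: 14
  O: 2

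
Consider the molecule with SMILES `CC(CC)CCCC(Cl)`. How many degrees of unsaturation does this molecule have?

Atom tally by fragment:
  CH3 → C:1 H:3
  CH(C2H5) → C:3 H:6
  CH2 → C:1 H:2
  CH2 → C:1 H:2
  CH2 → C:1 H:2
  CH2Cl → C:1 H:2 Cl:1
Element totals:
  C: 8
  H: 17
  Cl: 1
Molecular formula: C8H17Cl.
DoU = (2C + 2 + N − H − X) / 2 = (2·8 + 2 + 0 − 17 − 1) / 2 = 0.

0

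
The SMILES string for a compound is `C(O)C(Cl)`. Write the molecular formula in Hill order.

C2H5ClO

Atom tally by fragment:
  HOCH2 → C:1 H:3 O:1
  CH2Cl → C:1 H:2 Cl:1
Element totals:
  C: 2
  H: 5
  Cl: 1
  O: 1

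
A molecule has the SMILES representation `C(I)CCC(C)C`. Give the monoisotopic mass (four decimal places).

212.0062

Atom tally by fragment:
  ICH2 → C:1 H:2 I:1
  CH2 → C:1 H:2
  CH2 → C:1 H:2
  CH(CH3) → C:2 H:4
  CH3 → C:1 H:3
Element totals:
  C: 6
  H: 13
  I: 1
Molecular formula: C6H13I.
  M = 6(12.0) + 13(1.007825) + 126.904472
    = 72.000000 + 13.101725 + 126.904472 = 212.006197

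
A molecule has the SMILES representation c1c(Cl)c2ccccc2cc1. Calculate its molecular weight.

162.62 g/mol

Atom tally by fragment:
  naphthalene ring system core → C:10 H:8
  (− 1 ring H displaced by substituents)
  + Cl → Cl:1
Element totals:
  C: 10
  H: 7
  Cl: 1
Molecular formula: C10H7Cl.
  M = 10(12.011) + 7(1.008) + 35.45
    = 120.110 + 7.056 + 35.450 = 162.616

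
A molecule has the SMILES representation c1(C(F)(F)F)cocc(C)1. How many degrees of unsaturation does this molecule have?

Atom tally by fragment:
  furan ring core → C:4 H:4 O:1
  (− 2 ring H displaced by substituents)
  + CF3 → C:1 F:3
  + CH3 → C:1 H:3
Element totals:
  C: 6
  H: 5
  F: 3
  O: 1
Molecular formula: C6H5F3O.
DoU = (2C + 2 + N − H − X) / 2 = (2·6 + 2 + 0 − 5 − 3) / 2 = 3.

3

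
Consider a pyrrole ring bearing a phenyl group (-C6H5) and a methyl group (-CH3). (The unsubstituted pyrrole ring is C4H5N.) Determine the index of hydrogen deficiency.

Atom tally by fragment:
  pyrrole ring core → C:4 H:5 N:1
  (− 2 ring H displaced by substituents)
  + C6H5 → C:6 H:5
  + CH3 → C:1 H:3
Element totals:
  C: 11
  H: 11
  N: 1
Molecular formula: C11H11N.
DoU = (2C + 2 + N − H − X) / 2 = (2·11 + 2 + 1 − 11 − 0) / 2 = 7.

7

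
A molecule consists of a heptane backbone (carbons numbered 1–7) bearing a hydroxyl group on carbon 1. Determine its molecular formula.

Atom tally by fragment:
  HOCH2 → C:1 H:3 O:1
  CH2 → C:1 H:2
  CH2 → C:1 H:2
  CH2 → C:1 H:2
  CH2 → C:1 H:2
  CH2 → C:1 H:2
  CH3 → C:1 H:3
Element totals:
  C: 7
  H: 16
  O: 1

C7H16O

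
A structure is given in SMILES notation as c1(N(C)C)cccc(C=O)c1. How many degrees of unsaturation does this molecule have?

Atom tally by fragment:
  benzene ring core → C:6 H:6
  (− 2 ring H displaced by substituents)
  + N(CH3)2 → N:1 C:2 H:6
  + CHO → C:1 H:1 O:1
Element totals:
  C: 9
  H: 11
  N: 1
  O: 1
Molecular formula: C9H11NO.
DoU = (2C + 2 + N − H − X) / 2 = (2·9 + 2 + 1 − 11 − 0) / 2 = 5.

5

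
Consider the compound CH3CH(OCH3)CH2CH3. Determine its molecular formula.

Atom tally by fragment:
  CH3 → C:1 H:3
  CH(OCH3) → C:2 H:4 O:1
  CH2 → C:1 H:2
  CH3 → C:1 H:3
Element totals:
  C: 5
  H: 12
  O: 1

C5H12O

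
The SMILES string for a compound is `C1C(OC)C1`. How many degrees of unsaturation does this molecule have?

1

Atom tally by fragment:
  cyclopropane ring core → C:3 H:6
  (− 1 ring H displaced by substituents)
  + OCH3 → C:1 H:3 O:1
Element totals:
  C: 4
  H: 8
  O: 1
Molecular formula: C4H8O.
DoU = (2C + 2 + N − H − X) / 2 = (2·4 + 2 + 0 − 8 − 0) / 2 = 1.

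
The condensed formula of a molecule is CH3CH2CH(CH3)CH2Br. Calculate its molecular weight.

Atom tally by fragment:
  CH3 → C:1 H:3
  CH2 → C:1 H:2
  CH(CH3) → C:2 H:4
  CH2Br → C:1 H:2 Br:1
Element totals:
  C: 5
  H: 11
  Br: 1
Molecular formula: C5H11Br.
  M = 5(12.011) + 11(1.008) + 79.904
    = 60.055 + 11.088 + 79.904 = 151.047

151.05 g/mol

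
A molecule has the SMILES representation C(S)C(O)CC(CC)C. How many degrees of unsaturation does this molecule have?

Atom tally by fragment:
  HSCH2 → C:1 H:3 S:1
  CH(OH) → C:1 H:2 O:1
  CH2 → C:1 H:2
  CH(C2H5) → C:3 H:6
  CH3 → C:1 H:3
Element totals:
  C: 7
  H: 16
  O: 1
  S: 1
Molecular formula: C7H16OS.
DoU = (2C + 2 + N − H − X) / 2 = (2·7 + 2 + 0 − 16 − 0) / 2 = 0.

0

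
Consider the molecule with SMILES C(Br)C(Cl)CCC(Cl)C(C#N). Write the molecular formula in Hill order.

Atom tally by fragment:
  BrCH2 → C:1 H:2 Br:1
  CH(Cl) → C:1 H:1 Cl:1
  CH2 → C:1 H:2
  CH2 → C:1 H:2
  CH(Cl) → C:1 H:1 Cl:1
  CH2CN → C:2 H:2 N:1
Element totals:
  C: 7
  H: 10
  Br: 1
  Cl: 2
  N: 1

C7H10BrCl2N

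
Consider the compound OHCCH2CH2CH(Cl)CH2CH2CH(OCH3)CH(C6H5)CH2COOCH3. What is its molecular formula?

Atom tally by fragment:
  OHCCH2 → C:2 H:3 O:1
  CH2 → C:1 H:2
  CH(Cl) → C:1 H:1 Cl:1
  CH2 → C:1 H:2
  CH2 → C:1 H:2
  CH(OCH3) → C:2 H:4 O:1
  CH(C6H5) → C:7 H:6
  CH2COOCH3 → C:3 H:5 O:2
Element totals:
  C: 18
  H: 25
  Cl: 1
  O: 4

C18H25ClO4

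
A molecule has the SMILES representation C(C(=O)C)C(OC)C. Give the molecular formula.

Atom tally by fragment:
  CH3COCH2 → C:3 H:5 O:1
  CH(OCH3) → C:2 H:4 O:1
  CH3 → C:1 H:3
Element totals:
  C: 6
  H: 12
  O: 2

C6H12O2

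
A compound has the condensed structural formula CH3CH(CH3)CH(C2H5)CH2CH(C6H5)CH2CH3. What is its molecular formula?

Atom tally by fragment:
  CH3 → C:1 H:3
  CH(CH3) → C:2 H:4
  CH(C2H5) → C:3 H:6
  CH2 → C:1 H:2
  CH(C6H5) → C:7 H:6
  CH2 → C:1 H:2
  CH3 → C:1 H:3
Element totals:
  C: 16
  H: 26

C16H26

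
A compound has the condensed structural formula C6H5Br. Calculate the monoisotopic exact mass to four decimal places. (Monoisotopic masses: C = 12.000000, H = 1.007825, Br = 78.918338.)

Element totals:
  C: 6
  H: 5
  Br: 1
Molecular formula: C6H5Br.
  M = 6(12.0) + 5(1.007825) + 78.918338
    = 72.000000 + 5.039125 + 78.918338 = 155.957463

155.9575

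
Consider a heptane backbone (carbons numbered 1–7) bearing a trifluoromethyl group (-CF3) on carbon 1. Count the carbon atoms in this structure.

Atom tally by fragment:
  F3CCH2 → C:2 H:2 F:3
  CH2 → C:1 H:2
  CH2 → C:1 H:2
  CH2 → C:1 H:2
  CH2 → C:1 H:2
  CH2 → C:1 H:2
  CH3 → C:1 H:3
Element totals:
  C: 8
  H: 15
  F: 3

8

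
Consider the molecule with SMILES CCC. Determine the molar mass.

44.10 g/mol

Atom tally by fragment:
  CH3 → C:1 H:3
  CH2 → C:1 H:2
  CH3 → C:1 H:3
Element totals:
  C: 3
  H: 8
Molecular formula: C3H8.
  M = 3(12.011) + 8(1.008)
    = 36.033 + 8.064 = 44.097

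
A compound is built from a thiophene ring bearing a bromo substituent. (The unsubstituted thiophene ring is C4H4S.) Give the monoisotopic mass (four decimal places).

161.9139

Atom tally by fragment:
  thiophene ring core → C:4 H:4 S:1
  (− 1 ring H displaced by substituents)
  + Br → Br:1
Element totals:
  C: 4
  H: 3
  Br: 1
  S: 1
Molecular formula: C4H3BrS.
  M = 4(12.0) + 3(1.007825) + 78.918338 + 31.972071
    = 48.000000 + 3.023475 + 78.918338 + 31.972071 = 161.913884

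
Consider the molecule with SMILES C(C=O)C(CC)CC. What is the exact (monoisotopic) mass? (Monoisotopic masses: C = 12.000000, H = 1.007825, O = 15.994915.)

Atom tally by fragment:
  OHCCH2 → C:2 H:3 O:1
  CH(C2H5) → C:3 H:6
  CH2 → C:1 H:2
  CH3 → C:1 H:3
Element totals:
  C: 7
  H: 14
  O: 1
Molecular formula: C7H14O.
  M = 7(12.0) + 14(1.007825) + 15.994915
    = 84.000000 + 14.109550 + 15.994915 = 114.104465

114.1045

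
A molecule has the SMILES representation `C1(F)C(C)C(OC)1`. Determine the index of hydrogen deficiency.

1

Atom tally by fragment:
  cyclopropane ring core → C:3 H:6
  (− 3 ring H displaced by substituents)
  + F → F:1
  + CH3 → C:1 H:3
  + OCH3 → C:1 H:3 O:1
Element totals:
  C: 5
  H: 9
  F: 1
  O: 1
Molecular formula: C5H9FO.
DoU = (2C + 2 + N − H − X) / 2 = (2·5 + 2 + 0 − 9 − 1) / 2 = 1.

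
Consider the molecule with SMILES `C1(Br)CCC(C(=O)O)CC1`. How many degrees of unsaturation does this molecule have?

Atom tally by fragment:
  cyclohexane ring core → C:6 H:12
  (− 2 ring H displaced by substituents)
  + Br → Br:1
  + COOH → C:1 H:1 O:2
Element totals:
  C: 7
  H: 11
  Br: 1
  O: 2
Molecular formula: C7H11BrO2.
DoU = (2C + 2 + N − H − X) / 2 = (2·7 + 2 + 0 − 11 − 1) / 2 = 2.

2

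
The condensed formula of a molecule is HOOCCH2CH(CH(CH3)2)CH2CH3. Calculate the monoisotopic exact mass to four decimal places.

Atom tally by fragment:
  HOOCCH2 → C:2 H:3 O:2
  CH(CH(CH3)2) → C:4 H:8
  CH2 → C:1 H:2
  CH3 → C:1 H:3
Element totals:
  C: 8
  H: 16
  O: 2
Molecular formula: C8H16O2.
  M = 8(12.0) + 16(1.007825) + 2(15.994915)
    = 96.000000 + 16.125200 + 31.989830 = 144.115030

144.1150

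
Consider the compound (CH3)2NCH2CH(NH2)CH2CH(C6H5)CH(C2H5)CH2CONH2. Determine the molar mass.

Element totals:
  C: 17
  H: 29
  N: 3
  O: 1
Molecular formula: C17H29N3O.
  M = 17(12.011) + 29(1.008) + 3(14.007) + 15.999
    = 204.187 + 29.232 + 42.021 + 15.999 = 291.439

291.44 g/mol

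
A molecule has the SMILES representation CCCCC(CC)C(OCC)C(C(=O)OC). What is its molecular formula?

C13H26O3

Atom tally by fragment:
  CH3 → C:1 H:3
  CH2 → C:1 H:2
  CH2 → C:1 H:2
  CH2 → C:1 H:2
  CH(C2H5) → C:3 H:6
  CH(OC2H5) → C:3 H:6 O:1
  CH2COOCH3 → C:3 H:5 O:2
Element totals:
  C: 13
  H: 26
  O: 3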